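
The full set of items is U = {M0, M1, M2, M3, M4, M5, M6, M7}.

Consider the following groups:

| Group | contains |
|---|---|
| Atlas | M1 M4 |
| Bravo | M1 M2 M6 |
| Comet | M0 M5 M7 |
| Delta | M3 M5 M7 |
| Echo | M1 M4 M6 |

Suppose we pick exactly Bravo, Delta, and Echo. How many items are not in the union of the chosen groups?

Union of Bravo, Delta, Echo = {M1, M2, M3, M4, M5, M6, M7}.
Not covered: M0 — 1 item.

1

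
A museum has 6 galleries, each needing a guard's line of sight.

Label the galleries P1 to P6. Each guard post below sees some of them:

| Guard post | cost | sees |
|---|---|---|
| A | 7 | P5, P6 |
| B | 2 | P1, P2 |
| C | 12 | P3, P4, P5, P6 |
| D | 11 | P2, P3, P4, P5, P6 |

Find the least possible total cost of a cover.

B, D together cover every gallery (B ∪ D = {P1, P2, P3, P4, P5, P6}); total cost 2 + 11 = 13.
No covering selection has total cost below 13.

13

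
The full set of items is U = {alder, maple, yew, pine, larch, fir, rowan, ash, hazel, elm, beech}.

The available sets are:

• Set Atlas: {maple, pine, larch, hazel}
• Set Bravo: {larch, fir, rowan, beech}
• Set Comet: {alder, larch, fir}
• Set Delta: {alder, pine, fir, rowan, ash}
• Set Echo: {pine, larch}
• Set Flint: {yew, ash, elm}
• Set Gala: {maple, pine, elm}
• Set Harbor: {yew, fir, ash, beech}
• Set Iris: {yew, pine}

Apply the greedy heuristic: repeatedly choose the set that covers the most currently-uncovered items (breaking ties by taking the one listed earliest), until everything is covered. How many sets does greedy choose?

4

Greedy: pick Delta (covers 5 new) → pick Atlas (covers 3 new) → pick Flint (covers 2 new) → pick Bravo (covers 1 new). Total picks: 4.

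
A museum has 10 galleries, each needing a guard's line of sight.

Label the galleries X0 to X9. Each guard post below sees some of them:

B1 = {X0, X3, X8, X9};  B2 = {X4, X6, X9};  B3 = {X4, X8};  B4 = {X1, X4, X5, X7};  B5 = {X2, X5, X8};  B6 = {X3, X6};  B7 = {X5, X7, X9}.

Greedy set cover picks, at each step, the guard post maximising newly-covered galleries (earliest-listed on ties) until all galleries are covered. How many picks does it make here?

Greedy: pick B1 (covers 4 new) → pick B4 (covers 4 new) → pick B2 (covers 1 new) → pick B5 (covers 1 new). Total picks: 4.

4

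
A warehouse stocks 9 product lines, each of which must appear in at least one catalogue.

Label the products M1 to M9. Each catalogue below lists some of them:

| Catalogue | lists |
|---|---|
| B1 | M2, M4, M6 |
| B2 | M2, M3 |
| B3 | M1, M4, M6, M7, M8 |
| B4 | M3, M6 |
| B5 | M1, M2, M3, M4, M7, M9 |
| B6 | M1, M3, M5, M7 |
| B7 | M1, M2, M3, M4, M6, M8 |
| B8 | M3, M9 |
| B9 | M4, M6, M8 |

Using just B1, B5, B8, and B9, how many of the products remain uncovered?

1

Union of B1, B5, B8, B9 = {M1, M2, M3, M4, M6, M7, M8, M9}.
Not covered: M5 — 1 product.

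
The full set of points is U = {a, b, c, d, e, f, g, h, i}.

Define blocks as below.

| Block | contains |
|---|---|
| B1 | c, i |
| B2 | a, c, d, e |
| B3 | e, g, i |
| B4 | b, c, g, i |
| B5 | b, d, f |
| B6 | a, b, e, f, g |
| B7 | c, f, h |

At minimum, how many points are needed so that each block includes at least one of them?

3

T = {b, c, e} meets every block (each contains at least one member of T), and |T| = 3.
No choice of 2 points meets every block, so 3 is the minimum.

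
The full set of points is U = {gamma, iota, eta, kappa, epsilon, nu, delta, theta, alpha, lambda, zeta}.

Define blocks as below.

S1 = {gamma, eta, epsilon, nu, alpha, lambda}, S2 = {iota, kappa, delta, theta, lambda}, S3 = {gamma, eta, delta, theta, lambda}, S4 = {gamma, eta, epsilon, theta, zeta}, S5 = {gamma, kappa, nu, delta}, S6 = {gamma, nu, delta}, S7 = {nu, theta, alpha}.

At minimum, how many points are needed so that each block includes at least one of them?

2

The 2 points {nu, theta} hit every block.
No single point lies in every block, so at least 2 are needed and 2 is optimal.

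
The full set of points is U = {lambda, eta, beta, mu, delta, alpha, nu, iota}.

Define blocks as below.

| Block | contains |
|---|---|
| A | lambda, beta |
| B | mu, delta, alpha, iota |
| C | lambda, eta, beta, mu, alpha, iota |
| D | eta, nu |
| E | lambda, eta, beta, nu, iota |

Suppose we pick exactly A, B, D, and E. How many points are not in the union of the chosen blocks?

Union of A, B, D, E = {lambda, eta, beta, mu, delta, alpha, nu, iota} — that's every point, so 0 are uncovered.

0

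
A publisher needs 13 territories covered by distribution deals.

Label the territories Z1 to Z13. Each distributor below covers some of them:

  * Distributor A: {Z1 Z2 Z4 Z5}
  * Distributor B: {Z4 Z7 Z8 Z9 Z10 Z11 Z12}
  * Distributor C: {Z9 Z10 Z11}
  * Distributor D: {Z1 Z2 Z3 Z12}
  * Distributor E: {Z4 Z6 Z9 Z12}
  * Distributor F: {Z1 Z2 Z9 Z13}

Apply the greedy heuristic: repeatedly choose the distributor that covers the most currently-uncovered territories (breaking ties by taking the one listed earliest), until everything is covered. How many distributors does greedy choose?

Greedy: pick B (covers 7 new) → pick A (covers 3 new) → pick D (covers 1 new) → pick E (covers 1 new) → pick F (covers 1 new). Total picks: 5.

5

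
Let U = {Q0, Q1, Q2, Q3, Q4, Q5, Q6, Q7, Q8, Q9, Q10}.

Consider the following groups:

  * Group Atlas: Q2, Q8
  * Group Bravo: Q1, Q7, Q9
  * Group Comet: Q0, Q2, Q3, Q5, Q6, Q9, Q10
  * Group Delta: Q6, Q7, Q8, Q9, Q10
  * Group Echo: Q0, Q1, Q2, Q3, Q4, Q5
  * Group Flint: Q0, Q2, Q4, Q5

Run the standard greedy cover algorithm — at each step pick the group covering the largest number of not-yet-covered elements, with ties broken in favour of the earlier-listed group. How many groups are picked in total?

4

Greedy: pick Comet (covers 7 new) → pick Bravo (covers 2 new) → pick Atlas (covers 1 new) → pick Echo (covers 1 new). Total picks: 4.
(The true minimum cover uses only 2 groups, so greedy is not optimal here.)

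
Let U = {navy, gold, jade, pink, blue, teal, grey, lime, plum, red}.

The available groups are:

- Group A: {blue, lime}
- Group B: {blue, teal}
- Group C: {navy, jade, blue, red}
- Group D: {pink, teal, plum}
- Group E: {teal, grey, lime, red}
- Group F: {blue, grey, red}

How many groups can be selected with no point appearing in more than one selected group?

2

C, D are pairwise disjoint (C={navy,jade,blue,red}; D={pink,teal,plum}).
Every remaining group overlaps one of these, and no 3 of the listed groups are pairwise disjoint, so 2 is the maximum.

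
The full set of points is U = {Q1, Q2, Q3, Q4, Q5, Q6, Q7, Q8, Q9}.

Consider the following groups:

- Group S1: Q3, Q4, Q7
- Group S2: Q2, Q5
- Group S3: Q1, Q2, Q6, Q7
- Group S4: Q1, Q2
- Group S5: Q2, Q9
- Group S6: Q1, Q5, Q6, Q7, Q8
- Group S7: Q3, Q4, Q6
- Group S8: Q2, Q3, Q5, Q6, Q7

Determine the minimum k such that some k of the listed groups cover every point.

3

Take {S5, S6, S7}. Their union is {Q1, Q2, Q3, Q4, Q5, Q6, Q7, Q8, Q9}, which is all 9 points.
Only S6 contains Q8, so S6 is forced; the remaining 4 points need at least 2 more groups (each remaining group adds at most 2) — so at least 3 groups are needed, and 3 is optimal.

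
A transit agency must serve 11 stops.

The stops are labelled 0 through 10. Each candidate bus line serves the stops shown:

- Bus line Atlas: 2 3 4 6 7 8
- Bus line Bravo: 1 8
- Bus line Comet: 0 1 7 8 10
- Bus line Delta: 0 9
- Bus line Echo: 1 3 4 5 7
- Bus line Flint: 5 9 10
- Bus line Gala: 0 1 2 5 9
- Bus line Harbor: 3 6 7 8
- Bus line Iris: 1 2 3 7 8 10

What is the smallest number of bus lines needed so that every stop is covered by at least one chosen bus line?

3

Atlas and Comet and Flint together: Atlas ∪ Comet ∪ Flint = {0, 1, 2, 3, 4, 5, 6, 7, 8, 9, 10} — every stop is covered.
No 2 of the 9 bus lines cover everything (all 36 combinations miss at least one stop), so 3 is optimal.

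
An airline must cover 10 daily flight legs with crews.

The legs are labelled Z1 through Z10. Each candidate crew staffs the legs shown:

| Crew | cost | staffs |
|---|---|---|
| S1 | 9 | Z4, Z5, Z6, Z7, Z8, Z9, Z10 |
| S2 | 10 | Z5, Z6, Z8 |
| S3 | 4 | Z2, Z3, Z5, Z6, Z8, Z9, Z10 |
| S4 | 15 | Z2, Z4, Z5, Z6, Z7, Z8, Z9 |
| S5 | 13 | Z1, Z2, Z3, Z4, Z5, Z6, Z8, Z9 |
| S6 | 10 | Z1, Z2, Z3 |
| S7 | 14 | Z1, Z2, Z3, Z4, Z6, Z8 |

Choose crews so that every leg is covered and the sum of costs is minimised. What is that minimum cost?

S1, S6 together cover every leg (S1 ∪ S6 = {Z1, Z2, Z3, Z4, Z5, Z6, Z7, Z8, Z9, Z10}); total cost 9 + 10 = 19.
The greedy pick S3, S1, S6 costs 23; no covering selection beats 19.

19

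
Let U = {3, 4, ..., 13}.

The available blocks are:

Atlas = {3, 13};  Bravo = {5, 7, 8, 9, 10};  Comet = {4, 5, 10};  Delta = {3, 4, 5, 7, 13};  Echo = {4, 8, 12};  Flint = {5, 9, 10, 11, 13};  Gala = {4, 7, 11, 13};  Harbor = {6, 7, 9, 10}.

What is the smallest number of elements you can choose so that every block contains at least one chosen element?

The 3 elements {8, 10, 13} hit every block.
The blocks Atlas, Echo, Harbor are pairwise disjoint, so any hitting set needs a separate element for each — at least 3. Hence 3 is optimal.

3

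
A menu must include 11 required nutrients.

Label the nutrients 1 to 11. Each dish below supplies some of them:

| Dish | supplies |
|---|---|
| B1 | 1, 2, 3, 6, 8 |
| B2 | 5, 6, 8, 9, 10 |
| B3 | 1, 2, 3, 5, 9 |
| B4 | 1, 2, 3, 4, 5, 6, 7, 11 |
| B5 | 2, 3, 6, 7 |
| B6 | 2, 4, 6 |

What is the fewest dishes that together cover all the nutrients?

Take {B2, B4}. Their union is {1, 2, 3, 4, 5, 6, 7, 8, 9, 10, 11}, which is all 11 nutrients.
No single dish has all 11 nutrients (the largest, B4, has 8), so 2 is optimal.

2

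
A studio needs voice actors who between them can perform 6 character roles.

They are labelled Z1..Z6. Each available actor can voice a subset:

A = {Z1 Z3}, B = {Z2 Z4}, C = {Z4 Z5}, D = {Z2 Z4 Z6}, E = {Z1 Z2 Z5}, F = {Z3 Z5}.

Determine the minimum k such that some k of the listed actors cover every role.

Take {A, C, D}. Their union is {Z1, Z2, Z3, Z4, Z5, Z6}, which is all 6 roles.
Only D contains Z6, so D is forced; the remaining 3 roles need at least 2 more actors (each remaining actor adds at most 2) — so at least 3 actors are needed, and 3 is optimal.

3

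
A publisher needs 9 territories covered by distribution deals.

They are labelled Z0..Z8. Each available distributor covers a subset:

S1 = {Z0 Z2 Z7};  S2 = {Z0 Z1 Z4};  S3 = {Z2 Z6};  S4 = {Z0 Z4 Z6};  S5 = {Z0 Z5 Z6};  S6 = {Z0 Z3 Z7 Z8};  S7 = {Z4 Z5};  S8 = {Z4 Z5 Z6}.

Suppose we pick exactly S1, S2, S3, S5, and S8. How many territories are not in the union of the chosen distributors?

2

Union of S1, S2, S3, S5, S8 = {Z0, Z1, Z2, Z4, Z5, Z6, Z7}.
Not covered: Z3, Z8 — 2 territories.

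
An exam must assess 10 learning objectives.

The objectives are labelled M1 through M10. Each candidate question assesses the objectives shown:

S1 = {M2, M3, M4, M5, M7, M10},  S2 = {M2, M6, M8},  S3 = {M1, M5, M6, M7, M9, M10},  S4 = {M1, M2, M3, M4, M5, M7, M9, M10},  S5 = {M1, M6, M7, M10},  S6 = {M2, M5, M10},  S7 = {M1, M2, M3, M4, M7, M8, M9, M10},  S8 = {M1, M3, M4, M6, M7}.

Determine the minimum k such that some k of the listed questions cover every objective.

2

S3 and S7 together: S3 ∪ S7 = {M1, M2, M3, M4, M5, M6, M7, M8, M9, M10} — every objective is covered.
No single question has all 10 objectives (the largest, S4, has 8), so 2 is optimal.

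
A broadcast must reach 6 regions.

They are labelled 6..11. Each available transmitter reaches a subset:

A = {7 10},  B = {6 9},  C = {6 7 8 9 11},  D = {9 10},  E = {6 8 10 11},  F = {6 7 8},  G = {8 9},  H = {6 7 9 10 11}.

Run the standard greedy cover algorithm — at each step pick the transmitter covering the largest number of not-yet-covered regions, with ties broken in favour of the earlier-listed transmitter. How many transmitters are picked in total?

Greedy: pick C (covers 5 new) → pick A (covers 1 new). Total picks: 2.

2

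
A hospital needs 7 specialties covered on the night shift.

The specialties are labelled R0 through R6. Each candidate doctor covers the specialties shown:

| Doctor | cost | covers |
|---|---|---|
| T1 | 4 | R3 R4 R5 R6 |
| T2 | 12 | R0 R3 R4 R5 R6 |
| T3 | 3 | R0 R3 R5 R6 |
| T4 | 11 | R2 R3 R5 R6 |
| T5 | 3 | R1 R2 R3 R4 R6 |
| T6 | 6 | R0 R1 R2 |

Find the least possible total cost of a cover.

T3, T5 together cover every specialty (T3 ∪ T5 = {R0, R1, R2, R3, R4, R5, R6}); total cost 3 + 3 = 6.
No covering selection has total cost below 6.

6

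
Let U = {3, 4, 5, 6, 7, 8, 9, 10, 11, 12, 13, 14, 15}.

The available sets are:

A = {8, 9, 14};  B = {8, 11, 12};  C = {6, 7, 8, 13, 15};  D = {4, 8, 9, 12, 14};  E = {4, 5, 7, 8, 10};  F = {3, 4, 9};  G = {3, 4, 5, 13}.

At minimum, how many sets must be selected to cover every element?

5

Take {A, B, C, E, G}. Their union is {3, 4, 5, 6, 7, 8, 9, 10, 11, 12, 13, 14, 15}, which is all 13 elements.
No 4 of the 7 sets cover everything (all 35 combinations miss at least one element), so 5 is optimal.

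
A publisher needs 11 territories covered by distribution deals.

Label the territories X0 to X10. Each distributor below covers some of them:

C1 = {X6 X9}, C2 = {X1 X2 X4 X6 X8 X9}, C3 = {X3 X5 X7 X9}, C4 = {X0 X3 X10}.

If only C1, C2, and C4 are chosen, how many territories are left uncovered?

Union of C1, C2, C4 = {X0, X1, X2, X3, X4, X6, X8, X9, X10}.
Not covered: X5, X7 — 2 territories.

2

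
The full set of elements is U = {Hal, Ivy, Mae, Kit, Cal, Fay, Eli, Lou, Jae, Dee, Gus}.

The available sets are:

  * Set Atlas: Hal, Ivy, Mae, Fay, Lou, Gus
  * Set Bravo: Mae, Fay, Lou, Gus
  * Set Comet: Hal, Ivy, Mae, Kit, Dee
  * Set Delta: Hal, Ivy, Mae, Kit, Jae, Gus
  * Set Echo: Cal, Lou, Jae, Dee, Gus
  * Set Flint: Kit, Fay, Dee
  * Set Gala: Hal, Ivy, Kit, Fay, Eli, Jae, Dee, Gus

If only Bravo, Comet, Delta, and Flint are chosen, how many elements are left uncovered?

Union of Bravo, Comet, Delta, Flint = {Hal, Ivy, Mae, Kit, Fay, Lou, Jae, Dee, Gus}.
Not covered: Cal, Eli — 2 elements.

2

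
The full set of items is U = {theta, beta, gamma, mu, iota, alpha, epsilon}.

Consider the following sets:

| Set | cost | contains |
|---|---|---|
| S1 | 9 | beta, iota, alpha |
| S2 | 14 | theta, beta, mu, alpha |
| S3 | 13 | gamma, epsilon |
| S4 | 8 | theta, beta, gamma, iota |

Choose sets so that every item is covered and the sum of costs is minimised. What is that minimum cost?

35

S2, S3, S4 together cover every item (S2 ∪ S3 ∪ S4 = {theta, beta, gamma, mu, iota, alpha, epsilon}); total cost 14 + 13 + 8 = 35.
No covering selection has total cost below 35.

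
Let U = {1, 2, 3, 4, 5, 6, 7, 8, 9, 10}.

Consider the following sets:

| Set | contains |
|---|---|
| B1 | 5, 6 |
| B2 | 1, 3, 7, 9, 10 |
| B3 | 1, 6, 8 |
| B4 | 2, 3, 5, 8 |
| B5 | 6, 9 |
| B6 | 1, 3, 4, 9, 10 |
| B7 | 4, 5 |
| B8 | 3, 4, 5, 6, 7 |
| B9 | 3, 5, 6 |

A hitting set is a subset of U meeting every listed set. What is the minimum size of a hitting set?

H = {5, 6, 10} meets every set (each contains at least one member of H), and |H| = 3.
No choice of 2 items meets every set, so 3 is the minimum.

3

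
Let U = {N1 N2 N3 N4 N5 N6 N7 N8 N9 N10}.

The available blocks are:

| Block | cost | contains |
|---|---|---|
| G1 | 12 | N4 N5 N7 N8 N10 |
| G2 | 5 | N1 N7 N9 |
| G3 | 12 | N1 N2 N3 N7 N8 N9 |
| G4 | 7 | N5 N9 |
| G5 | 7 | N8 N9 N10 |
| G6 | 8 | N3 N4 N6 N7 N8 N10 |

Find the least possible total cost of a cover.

27

G3, G4, G6 together cover every point (G3 ∪ G4 ∪ G6 = {N1, N2, N3, N4, N5, N6, N7, N8, N9, N10}); total cost 12 + 7 + 8 = 27.
The greedy pick G6, G2, G4, G3 costs 32; no covering selection beats 27.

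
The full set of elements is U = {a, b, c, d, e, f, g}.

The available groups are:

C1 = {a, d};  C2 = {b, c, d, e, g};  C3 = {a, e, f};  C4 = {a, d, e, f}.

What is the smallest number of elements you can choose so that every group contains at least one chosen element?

The 2 elements {d, e} hit every group.
No single element lies in every group, so at least 2 are needed and 2 is optimal.

2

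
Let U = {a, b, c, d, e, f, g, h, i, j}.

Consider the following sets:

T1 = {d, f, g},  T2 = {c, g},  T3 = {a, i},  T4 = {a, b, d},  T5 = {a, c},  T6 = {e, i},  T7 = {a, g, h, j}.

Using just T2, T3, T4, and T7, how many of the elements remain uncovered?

2

Union of T2, T3, T4, T7 = {a, b, c, d, g, h, i, j}.
Not covered: e, f — 2 elements.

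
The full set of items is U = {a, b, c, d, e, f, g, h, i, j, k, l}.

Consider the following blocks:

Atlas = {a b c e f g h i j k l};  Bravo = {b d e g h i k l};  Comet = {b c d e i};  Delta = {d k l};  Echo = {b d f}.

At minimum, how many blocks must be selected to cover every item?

2

Atlas and Echo together: Atlas ∪ Echo = {a, b, c, d, e, f, g, h, i, j, k, l} — every item is covered.
No single block has all 12 items (the largest, Atlas, has 11), so 2 is optimal.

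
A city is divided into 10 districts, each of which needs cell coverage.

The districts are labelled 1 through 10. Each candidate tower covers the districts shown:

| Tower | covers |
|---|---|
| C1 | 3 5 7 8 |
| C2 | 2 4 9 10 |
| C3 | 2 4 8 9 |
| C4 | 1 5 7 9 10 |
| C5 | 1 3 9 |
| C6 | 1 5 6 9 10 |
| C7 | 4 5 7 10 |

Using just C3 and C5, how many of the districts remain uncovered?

4

Union of C3, C5 = {1, 2, 3, 4, 8, 9}.
Not covered: 5, 6, 7, 10 — 4 districts.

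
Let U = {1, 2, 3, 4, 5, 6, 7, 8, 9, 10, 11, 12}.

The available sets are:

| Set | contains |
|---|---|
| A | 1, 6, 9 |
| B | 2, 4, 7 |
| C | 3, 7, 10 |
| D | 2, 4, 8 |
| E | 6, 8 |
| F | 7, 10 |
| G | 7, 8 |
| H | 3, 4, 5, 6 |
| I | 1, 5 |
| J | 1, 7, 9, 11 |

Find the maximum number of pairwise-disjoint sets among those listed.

3

A, C, D are pairwise disjoint (A={1,6,9}; C={3,7,10}; D={2,4,8}).
Every remaining set overlaps one of these, and no 4 of the listed sets are pairwise disjoint, so 3 is the maximum.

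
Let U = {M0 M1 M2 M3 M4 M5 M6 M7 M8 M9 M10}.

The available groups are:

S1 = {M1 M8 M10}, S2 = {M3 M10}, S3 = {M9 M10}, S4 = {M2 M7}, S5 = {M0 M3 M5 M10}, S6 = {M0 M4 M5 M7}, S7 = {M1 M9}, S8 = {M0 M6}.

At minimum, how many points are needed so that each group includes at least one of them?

4

The 4 points {M0, M2, M9, M10} hit every group.
The groups S2, S4, S7, S8 are pairwise disjoint, so any hitting set needs a separate point for each — at least 4. Hence 4 is optimal.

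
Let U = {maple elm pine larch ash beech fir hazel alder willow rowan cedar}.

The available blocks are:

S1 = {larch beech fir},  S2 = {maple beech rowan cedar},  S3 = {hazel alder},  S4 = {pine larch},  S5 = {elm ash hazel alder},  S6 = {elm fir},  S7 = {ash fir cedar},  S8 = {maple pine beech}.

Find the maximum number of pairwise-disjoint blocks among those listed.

S2, S3, S4, S6 are pairwise disjoint (S2={maple,beech,rowan,cedar}; S3={hazel,alder}; S4={pine,larch}; S6={elm,fir}).
Every remaining block overlaps one of these, and no 5 of the listed blocks are pairwise disjoint, so 4 is the maximum.

4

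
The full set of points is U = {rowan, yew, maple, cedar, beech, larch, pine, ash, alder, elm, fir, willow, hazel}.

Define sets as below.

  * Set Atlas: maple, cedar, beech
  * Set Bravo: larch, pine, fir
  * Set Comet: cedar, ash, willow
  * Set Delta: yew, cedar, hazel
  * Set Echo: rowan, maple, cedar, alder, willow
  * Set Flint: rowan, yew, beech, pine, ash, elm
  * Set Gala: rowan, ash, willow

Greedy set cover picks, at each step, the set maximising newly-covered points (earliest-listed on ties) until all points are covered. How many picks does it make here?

4

Greedy: pick Flint (covers 6 new) → pick Echo (covers 4 new) → pick Bravo (covers 2 new) → pick Delta (covers 1 new). Total picks: 4.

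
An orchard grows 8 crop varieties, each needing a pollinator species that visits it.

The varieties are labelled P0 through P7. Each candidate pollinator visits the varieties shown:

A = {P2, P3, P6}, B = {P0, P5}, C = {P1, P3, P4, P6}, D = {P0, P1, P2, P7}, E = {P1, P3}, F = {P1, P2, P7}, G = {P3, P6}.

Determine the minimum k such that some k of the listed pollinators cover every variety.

Take {B, C, F}. Their union is {P0, P1, P2, P3, P4, P5, P6, P7}, which is all 8 varieties.
Only C contains P4, so C is forced; the remaining 4 varieties need at least 2 more pollinators (each remaining pollinator adds at most 3) — so at least 3 pollinators are needed, and 3 is optimal.

3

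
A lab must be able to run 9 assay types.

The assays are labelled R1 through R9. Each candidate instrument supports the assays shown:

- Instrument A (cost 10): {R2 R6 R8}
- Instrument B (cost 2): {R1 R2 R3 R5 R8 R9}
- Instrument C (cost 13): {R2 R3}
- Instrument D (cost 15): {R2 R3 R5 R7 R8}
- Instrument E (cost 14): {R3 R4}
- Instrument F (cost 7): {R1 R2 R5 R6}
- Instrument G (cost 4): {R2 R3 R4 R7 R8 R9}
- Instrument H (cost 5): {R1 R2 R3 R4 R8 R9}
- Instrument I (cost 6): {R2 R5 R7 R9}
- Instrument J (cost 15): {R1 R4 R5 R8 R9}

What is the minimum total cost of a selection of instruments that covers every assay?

11

F, G together cover every assay (F ∪ G = {R1, R2, R3, R4, R5, R6, R7, R8, R9}); total cost 7 + 4 = 11.
The greedy pick B, G, F costs 13; no covering selection beats 11.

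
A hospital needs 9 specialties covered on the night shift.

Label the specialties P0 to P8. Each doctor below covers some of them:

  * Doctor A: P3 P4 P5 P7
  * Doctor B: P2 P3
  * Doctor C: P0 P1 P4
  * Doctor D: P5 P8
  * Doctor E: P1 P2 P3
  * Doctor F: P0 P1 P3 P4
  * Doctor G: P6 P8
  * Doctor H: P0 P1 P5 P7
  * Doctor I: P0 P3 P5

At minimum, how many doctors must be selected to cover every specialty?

Take {B, C, G, H}. Their union is {P0, P1, P2, P3, P4, P5, P6, P7, P8}, which is all 9 specialties.
No 3 of the 9 doctors cover everything (all 84 combinations miss at least one specialty), so 4 is optimal.

4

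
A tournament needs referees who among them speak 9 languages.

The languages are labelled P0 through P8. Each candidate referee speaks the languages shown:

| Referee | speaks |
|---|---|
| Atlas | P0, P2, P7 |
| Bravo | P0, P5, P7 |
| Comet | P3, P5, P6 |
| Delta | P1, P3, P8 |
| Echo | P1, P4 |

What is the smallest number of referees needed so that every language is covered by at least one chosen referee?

4

Take {Atlas, Comet, Delta, Echo}. Their union is {P0, P1, P2, P3, P4, P5, P6, P7, P8}, which is all 9 languages.
Only Echo contains P4, so Echo is forced; the remaining 7 languages need at least 3 more referees (each remaining referee adds at most 3) — so at least 4 referees are needed, and 4 is optimal.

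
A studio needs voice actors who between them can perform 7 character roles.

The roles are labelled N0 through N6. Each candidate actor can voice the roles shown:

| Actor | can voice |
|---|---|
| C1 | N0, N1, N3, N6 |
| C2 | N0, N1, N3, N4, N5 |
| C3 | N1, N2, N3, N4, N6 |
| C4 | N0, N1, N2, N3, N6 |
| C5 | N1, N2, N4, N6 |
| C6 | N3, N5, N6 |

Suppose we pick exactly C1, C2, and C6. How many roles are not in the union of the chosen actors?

1

Union of C1, C2, C6 = {N0, N1, N3, N4, N5, N6}.
Not covered: N2 — 1 role.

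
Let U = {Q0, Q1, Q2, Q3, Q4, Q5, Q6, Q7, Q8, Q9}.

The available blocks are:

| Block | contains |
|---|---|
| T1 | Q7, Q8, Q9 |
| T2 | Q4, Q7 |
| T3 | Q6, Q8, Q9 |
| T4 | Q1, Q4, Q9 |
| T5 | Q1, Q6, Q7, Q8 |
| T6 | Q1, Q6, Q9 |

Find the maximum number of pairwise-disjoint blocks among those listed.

T2, T6 are pairwise disjoint (T2={Q4,Q7}; T6={Q1,Q6,Q9}).
Every remaining block overlaps one of these, and no 3 of the listed blocks are pairwise disjoint, so 2 is the maximum.

2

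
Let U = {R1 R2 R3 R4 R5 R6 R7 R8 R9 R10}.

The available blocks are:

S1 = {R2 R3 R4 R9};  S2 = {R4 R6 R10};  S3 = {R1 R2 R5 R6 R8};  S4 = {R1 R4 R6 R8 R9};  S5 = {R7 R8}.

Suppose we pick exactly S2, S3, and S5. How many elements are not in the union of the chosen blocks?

2

Union of S2, S3, S5 = {R1, R2, R4, R5, R6, R7, R8, R10}.
Not covered: R3, R9 — 2 elements.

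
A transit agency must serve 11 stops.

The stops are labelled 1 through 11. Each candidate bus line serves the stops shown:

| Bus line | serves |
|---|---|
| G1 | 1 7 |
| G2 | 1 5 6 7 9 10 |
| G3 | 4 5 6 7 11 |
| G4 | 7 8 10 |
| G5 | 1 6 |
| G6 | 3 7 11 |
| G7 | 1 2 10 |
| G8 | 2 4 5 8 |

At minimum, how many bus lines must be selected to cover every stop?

Take {G2, G6, G8}. Their union is {1, 2, 3, 4, 5, 6, 7, 8, 9, 10, 11}, which is all 11 stops.
Only G6 contains 3, so G6 is forced; the remaining 8 stops need at least 2 more bus lines (each remaining bus line adds at most 5) — so at least 3 bus lines are needed, and 3 is optimal.

3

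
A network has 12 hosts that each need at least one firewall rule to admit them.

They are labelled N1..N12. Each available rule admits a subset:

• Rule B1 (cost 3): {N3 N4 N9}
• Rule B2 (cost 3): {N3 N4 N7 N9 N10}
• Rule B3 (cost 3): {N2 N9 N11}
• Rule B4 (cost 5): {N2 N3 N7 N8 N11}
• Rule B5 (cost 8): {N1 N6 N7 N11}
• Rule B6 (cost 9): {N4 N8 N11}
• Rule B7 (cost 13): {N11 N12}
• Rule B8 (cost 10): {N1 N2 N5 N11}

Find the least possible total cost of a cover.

39

B2, B4, B5, B7, B8 together cover every host (B2 ∪ B4 ∪ B5 ∪ B7 ∪ B8 = {N1, N2, N3, N4, N5, N6, N7, N8, N9, N10, N11, N12}); total cost 3 + 5 + 8 + 13 + 10 = 39.
The greedy pick B2, B3, B5, B4, B8, B7 costs 42; no covering selection beats 39.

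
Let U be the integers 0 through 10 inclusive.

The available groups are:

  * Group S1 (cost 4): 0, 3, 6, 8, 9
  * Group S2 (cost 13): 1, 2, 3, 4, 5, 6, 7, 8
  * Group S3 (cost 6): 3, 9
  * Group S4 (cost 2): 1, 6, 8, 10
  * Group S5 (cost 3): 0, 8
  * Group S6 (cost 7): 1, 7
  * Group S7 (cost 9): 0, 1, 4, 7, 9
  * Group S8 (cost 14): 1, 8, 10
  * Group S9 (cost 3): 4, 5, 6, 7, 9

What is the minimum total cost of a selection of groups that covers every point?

S1, S2, S4 together cover every point (S1 ∪ S2 ∪ S4 = {0, 1, 2, 3, 4, 5, 6, 7, 8, 9, 10}); total cost 4 + 13 + 2 = 19.
The greedy pick S4, S9, S1, S2 costs 22; no covering selection beats 19.

19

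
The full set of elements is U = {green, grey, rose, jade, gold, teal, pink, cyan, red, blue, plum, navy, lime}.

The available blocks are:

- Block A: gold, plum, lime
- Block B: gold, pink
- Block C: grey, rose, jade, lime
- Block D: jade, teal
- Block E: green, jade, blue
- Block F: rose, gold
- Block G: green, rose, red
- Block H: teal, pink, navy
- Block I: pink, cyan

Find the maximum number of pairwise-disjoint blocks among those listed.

4

A, D, G, I are pairwise disjoint (A={gold,plum,lime}; D={jade,teal}; G={green,rose,red}; I={pink,cyan}).
Every remaining block overlaps one of these, and no 5 of the listed blocks are pairwise disjoint, so 4 is the maximum.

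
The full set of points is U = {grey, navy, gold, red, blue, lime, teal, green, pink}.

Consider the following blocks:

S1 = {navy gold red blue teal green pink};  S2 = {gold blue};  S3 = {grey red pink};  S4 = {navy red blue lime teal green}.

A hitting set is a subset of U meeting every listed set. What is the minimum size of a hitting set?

2

H = {red, blue} meets every block (each contains at least one member of H), and |H| = 2.
The blocks S2, S3 are pairwise disjoint, so any hitting set needs a separate point for each — at least 2. Hence 2 is optimal.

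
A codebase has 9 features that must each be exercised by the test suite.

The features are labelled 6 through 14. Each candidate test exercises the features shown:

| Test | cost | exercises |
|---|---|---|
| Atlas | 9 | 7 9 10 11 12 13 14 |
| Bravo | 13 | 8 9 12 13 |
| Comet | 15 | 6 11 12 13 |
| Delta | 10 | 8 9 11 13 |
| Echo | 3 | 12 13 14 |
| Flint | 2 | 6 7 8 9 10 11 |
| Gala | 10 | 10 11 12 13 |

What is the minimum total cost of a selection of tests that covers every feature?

5

Echo, Flint together cover every feature (Echo ∪ Flint = {6, 7, 8, 9, 10, 11, 12, 13, 14}); total cost 3 + 2 = 5.
No covering selection has total cost below 5.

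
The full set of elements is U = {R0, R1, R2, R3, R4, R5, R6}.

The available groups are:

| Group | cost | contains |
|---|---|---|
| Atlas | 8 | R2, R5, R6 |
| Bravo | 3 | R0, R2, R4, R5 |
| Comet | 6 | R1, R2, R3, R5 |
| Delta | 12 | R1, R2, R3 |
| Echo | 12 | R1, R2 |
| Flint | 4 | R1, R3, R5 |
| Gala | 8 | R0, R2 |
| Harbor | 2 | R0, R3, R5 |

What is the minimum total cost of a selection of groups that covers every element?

15

Atlas, Bravo, Flint together cover every element (Atlas ∪ Bravo ∪ Flint = {R0, R1, R2, R3, R4, R5, R6}); total cost 8 + 3 + 4 = 15.
The greedy pick Harbor, Bravo, Flint, Atlas costs 17; no covering selection beats 15.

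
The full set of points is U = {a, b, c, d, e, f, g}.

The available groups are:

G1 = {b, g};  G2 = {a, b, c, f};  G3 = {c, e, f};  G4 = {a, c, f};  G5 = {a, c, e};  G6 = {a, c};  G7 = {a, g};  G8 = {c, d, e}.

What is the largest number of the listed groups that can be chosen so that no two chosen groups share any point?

G1, G4 are pairwise disjoint (G1={b,g}; G4={a,c,f}).
Every remaining group overlaps one of these, and no 3 of the listed groups are pairwise disjoint, so 2 is the maximum.

2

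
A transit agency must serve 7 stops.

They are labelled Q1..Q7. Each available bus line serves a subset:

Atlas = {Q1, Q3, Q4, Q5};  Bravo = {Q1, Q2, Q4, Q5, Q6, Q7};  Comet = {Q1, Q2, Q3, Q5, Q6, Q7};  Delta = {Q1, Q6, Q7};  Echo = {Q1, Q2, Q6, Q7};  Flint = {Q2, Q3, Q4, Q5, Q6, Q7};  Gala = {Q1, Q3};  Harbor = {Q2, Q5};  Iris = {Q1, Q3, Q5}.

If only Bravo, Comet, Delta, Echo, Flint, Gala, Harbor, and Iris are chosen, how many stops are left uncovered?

0

Union of Bravo, Comet, Delta, Echo, Flint, Gala, Harbor, Iris = {Q1, Q2, Q3, Q4, Q5, Q6, Q7} — that's every stop, so 0 are uncovered.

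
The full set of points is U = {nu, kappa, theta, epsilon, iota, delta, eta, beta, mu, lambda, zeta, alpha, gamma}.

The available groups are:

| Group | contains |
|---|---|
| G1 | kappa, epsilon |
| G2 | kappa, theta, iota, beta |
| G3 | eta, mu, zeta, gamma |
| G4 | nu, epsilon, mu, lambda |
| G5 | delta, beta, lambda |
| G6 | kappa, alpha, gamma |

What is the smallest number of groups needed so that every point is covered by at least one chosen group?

G2, G3, G4, G5, and G6 cover everything between them: the union {nu, kappa, theta, epsilon, iota, delta, eta, beta, mu, lambda, zeta, alpha, gamma} is all of U.
No 4 of the 6 groups cover everything (all 15 combinations miss at least one point), so 5 is optimal.

5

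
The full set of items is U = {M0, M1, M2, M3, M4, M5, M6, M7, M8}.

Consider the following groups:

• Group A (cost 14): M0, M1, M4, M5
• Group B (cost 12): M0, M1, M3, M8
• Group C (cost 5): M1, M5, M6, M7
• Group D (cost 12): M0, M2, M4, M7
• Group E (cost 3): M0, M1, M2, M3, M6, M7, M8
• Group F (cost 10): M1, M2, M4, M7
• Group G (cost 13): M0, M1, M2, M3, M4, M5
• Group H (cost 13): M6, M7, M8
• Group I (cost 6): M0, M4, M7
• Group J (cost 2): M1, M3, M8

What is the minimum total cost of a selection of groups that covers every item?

14

C, E, I together cover every item (C ∪ E ∪ I = {M0, M1, M2, M3, M4, M5, M6, M7, M8}); total cost 5 + 3 + 6 = 14.
No covering selection has total cost below 14.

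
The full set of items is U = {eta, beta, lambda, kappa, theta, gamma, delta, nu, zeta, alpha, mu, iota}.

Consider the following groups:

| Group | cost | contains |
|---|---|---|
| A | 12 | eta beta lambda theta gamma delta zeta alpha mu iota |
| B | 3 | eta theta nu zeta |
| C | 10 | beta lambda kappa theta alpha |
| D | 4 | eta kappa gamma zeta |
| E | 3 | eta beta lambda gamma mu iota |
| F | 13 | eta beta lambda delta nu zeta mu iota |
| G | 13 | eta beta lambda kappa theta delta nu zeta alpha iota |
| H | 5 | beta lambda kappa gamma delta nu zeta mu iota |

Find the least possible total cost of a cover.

16

E, G together cover every item (E ∪ G = {eta, beta, lambda, kappa, theta, gamma, delta, nu, zeta, alpha, mu, iota}); total cost 3 + 13 = 16.
The greedy pick E, B, H, C costs 21; no covering selection beats 16.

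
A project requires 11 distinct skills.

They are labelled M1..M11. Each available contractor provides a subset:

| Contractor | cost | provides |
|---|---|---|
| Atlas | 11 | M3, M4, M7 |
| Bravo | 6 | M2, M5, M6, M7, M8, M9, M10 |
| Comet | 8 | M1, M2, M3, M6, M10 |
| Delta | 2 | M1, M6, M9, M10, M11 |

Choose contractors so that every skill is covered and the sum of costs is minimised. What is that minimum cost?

Atlas, Bravo, Delta together cover every skill (Atlas ∪ Bravo ∪ Delta = {M1, M2, M3, M4, M5, M6, M7, M8, M9, M10, M11}); total cost 11 + 6 + 2 = 19.
No covering selection has total cost below 19.

19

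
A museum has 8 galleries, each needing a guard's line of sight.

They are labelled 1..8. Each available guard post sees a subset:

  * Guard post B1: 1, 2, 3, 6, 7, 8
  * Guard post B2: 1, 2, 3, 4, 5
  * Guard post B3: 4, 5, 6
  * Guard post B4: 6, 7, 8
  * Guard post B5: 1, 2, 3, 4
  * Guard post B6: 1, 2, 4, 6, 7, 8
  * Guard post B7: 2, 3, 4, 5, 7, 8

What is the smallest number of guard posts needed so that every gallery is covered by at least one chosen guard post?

Take {B1, B3}. Their union is {1, 2, 3, 4, 5, 6, 7, 8}, which is all 8 galleries.
No single guard post has all 8 galleries (the largest, B1, has 6), so 2 is optimal.

2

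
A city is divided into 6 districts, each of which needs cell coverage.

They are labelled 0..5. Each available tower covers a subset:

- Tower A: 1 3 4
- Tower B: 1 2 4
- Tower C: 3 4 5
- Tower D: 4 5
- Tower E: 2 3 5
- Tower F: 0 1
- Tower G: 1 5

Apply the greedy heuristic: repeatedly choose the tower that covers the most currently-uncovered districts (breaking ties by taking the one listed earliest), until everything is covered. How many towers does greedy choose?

3

Greedy: pick A (covers 3 new) → pick E (covers 2 new) → pick F (covers 1 new). Total picks: 3.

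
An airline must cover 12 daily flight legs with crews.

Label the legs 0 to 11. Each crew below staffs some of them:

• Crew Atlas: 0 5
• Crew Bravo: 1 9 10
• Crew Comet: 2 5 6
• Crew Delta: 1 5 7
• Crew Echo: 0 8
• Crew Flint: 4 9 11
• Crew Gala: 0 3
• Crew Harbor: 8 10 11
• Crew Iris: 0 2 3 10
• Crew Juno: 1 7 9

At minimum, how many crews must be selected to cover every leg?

5

Take {Comet, Delta, Echo, Flint, Iris}. Their union is {0, 1, 2, 3, 4, 5, 6, 7, 8, 9, 10, 11}, which is all 12 legs.
No 4 of the 10 crews cover everything (all 210 combinations miss at least one leg), so 5 is optimal.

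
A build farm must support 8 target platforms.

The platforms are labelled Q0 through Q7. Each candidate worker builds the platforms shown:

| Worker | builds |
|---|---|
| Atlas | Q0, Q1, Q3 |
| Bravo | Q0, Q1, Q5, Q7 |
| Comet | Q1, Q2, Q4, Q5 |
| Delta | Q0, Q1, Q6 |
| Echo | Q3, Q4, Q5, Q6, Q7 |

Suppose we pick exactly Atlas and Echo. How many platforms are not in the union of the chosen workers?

Union of Atlas, Echo = {Q0, Q1, Q3, Q4, Q5, Q6, Q7}.
Not covered: Q2 — 1 platform.

1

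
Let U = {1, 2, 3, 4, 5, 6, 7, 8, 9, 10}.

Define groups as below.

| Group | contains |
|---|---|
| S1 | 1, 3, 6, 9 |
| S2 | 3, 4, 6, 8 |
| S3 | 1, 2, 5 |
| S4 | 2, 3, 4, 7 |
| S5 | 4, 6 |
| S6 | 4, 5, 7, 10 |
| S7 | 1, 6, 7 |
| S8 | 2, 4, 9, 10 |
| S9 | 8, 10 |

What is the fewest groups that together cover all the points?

Take {S1, S4, S6, S9}. Their union is {1, 2, 3, 4, 5, 6, 7, 8, 9, 10}, which is all 10 points.
No 3 of the 9 groups cover everything (all 84 combinations miss at least one point), so 4 is optimal.

4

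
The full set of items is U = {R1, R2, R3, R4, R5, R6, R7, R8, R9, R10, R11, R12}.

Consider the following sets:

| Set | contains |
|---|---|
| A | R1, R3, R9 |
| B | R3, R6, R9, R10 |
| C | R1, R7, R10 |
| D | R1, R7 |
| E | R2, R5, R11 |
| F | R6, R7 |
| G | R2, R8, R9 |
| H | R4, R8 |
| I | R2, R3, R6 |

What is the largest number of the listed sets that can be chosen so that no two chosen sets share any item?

4

B, D, E, H are pairwise disjoint (B={R3,R6,R9,R10}; D={R1,R7}; E={R2,R5,R11}; H={R4,R8}).
Every remaining set overlaps one of these, and no 5 of the listed sets are pairwise disjoint, so 4 is the maximum.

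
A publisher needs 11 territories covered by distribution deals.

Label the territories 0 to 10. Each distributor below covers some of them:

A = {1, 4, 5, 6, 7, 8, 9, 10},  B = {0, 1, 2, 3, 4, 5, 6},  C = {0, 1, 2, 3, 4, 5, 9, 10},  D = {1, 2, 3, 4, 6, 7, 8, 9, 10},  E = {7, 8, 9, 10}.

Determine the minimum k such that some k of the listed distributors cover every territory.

Take {C, D}. Their union is {0, 1, 2, 3, 4, 5, 6, 7, 8, 9, 10}, which is all 11 territories.
No single distributor has all 11 territories (the largest, D, has 9), so 2 is optimal.

2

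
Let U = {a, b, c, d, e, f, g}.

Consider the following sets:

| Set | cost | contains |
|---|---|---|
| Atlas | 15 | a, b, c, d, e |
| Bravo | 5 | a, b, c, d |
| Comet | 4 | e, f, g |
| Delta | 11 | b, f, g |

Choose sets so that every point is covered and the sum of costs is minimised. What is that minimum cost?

Bravo, Comet together cover every point (Bravo ∪ Comet = {a, b, c, d, e, f, g}); total cost 5 + 4 = 9.
No covering selection has total cost below 9.

9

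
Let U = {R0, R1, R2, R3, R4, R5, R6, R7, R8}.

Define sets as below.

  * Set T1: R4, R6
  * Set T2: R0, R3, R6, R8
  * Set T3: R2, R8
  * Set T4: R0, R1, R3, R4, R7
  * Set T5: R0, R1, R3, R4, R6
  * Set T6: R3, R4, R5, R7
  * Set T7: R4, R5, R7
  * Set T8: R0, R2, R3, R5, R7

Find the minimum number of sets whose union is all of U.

3

T2, T4, and T8 cover everything between them: the union {R0, R1, R2, R3, R4, R5, R6, R7, R8} is all of U.
No 2 of the 8 sets cover everything (all 28 combinations miss at least one item), so 3 is optimal.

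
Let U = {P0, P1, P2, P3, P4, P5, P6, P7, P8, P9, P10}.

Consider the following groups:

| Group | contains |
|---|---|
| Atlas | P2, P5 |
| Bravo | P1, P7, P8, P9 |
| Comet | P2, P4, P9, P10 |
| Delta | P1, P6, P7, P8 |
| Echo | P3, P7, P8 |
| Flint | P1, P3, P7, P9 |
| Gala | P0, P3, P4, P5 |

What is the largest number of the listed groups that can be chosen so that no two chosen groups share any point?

2

Atlas, Flint are pairwise disjoint (Atlas={P2,P5}; Flint={P1,P3,P7,P9}).
Every remaining group overlaps one of these, and no 3 of the listed groups are pairwise disjoint, so 2 is the maximum.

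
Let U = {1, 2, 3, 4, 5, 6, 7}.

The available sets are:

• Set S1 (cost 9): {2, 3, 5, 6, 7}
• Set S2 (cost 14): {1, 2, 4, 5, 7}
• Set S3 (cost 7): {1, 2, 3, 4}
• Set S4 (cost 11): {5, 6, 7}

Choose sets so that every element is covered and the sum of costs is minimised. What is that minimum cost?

S1, S3 together cover every element (S1 ∪ S3 = {1, 2, 3, 4, 5, 6, 7}); total cost 9 + 7 = 16.
No covering selection has total cost below 16.

16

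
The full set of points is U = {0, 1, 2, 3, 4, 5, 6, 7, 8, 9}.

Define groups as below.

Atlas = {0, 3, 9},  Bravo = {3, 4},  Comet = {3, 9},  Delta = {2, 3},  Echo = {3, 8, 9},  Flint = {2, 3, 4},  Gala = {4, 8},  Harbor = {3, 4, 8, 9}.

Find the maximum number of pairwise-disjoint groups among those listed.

2

Comet, Gala are pairwise disjoint (Comet={3,9}; Gala={4,8}).
Every remaining group overlaps one of these, and no 3 of the listed groups are pairwise disjoint, so 2 is the maximum.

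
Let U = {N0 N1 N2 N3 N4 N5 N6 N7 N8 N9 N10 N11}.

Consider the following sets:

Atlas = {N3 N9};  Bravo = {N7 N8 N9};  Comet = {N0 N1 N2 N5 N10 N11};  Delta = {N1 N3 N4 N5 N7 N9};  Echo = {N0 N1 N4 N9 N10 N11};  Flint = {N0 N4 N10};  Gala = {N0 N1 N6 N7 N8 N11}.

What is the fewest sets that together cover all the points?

3

Take {Comet, Delta, Gala}. Their union is {N0, N1, N2, N3, N4, N5, N6, N7, N8, N9, N10, N11}, which is all 12 points.
Only Comet contains N2, so Comet is forced; the remaining 6 points need at least 2 more sets (each remaining set adds at most 4) — so at least 3 sets are needed, and 3 is optimal.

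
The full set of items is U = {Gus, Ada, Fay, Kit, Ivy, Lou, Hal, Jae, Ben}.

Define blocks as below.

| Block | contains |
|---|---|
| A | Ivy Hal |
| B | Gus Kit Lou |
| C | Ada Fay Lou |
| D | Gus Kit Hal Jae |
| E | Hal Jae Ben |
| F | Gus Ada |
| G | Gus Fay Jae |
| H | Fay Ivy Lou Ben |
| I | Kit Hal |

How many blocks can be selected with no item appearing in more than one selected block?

3

F, H, I are pairwise disjoint (F={Gus,Ada}; H={Fay,Ivy,Lou,Ben}; I={Kit,Hal}).
Every remaining block overlaps one of these, and no 4 of the listed blocks are pairwise disjoint, so 3 is the maximum.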